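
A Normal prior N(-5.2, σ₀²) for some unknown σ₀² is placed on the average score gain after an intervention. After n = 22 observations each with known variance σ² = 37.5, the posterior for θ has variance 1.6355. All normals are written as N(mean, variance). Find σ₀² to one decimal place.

σ₀² = 40.4

Posterior precision equals prior precision plus data precision: 1/σ_n² = 1/σ₀² + n/σ².
So 1/σ₀² = 1/1.6355 − 22/37.5 = 0.611434 − 0.586667 = 0.024767.
Hence σ₀² = 1/0.024767 ≈ 40.4.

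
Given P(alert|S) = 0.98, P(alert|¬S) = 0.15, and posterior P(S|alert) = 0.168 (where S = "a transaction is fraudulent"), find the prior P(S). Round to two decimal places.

P(S) = 0.03

Bayes' rule in odds form gives O(S|E) = O(S)·[P(E|S)/P(E|¬S)], hence O(S) = O(S|E)/LR.
Posterior odds = 0.168/(1−0.168) = 0.2019. LR = 0.98/0.15 = 6.5333.
Prior odds = 0.2019/6.5333 = 0.0309, so P(S) = 0.0309/(1+0.0309) ≈ 0.03.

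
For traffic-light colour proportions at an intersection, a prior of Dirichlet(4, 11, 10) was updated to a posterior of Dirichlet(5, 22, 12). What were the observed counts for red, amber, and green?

For a Dirichlet(α) prior with multinomial counts c, the posterior is Dirichlet(α + c) componentwise.
Counts are posterior − prior componentwise: 5−4=1, 22−11=11, 12−10=2.

counts (1, 11, 2)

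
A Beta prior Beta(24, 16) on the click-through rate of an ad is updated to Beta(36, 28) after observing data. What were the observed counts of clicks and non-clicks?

12 clicks and 12 non-clicks

Beta is conjugate to the binomial likelihood: posterior = Beta(a+s, b+f).
Match parameters: s=36−24=12, f=28−16=12.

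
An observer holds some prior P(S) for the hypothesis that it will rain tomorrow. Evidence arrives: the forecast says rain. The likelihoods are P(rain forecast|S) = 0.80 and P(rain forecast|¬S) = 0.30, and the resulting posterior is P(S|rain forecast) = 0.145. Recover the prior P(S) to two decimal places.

In odds form, posterior odds = prior odds × likelihood ratio, so prior odds = posterior odds ÷ LR.
Posterior odds = 0.145/(1−0.145) = 0.1696. LR = 0.80/0.30 = 2.6667.
Prior odds = 0.1696/2.6667 = 0.0636, so P(S) = 0.0636/(1+0.0636) ≈ 0.06.

P(S) = 0.06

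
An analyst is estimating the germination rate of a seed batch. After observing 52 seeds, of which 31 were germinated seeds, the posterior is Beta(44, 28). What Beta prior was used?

Under Beta–binomial conjugacy the posterior parameters are (a+s, b+f).
So a = 44 − 31 = 13 and b = 28 − 21 = 7.

Beta(13, 7)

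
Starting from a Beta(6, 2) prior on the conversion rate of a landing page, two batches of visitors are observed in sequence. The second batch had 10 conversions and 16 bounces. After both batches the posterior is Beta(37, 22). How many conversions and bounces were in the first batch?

21 conversions and 4 bounces

Sequential conjugate updates are equivalent to a single update on the pooled data, so total successes = posterior α − prior α and total failures = posterior β − prior β.
Total across both batches: 37−6=31 conversions, 22−2=20 bounces.
Subtract the second batch: 31−10=21 conversions and 20−16=4 bounces.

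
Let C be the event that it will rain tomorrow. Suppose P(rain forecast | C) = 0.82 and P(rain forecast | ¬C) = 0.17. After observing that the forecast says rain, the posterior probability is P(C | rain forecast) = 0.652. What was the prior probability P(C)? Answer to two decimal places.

P(C) = 0.28

Bayes' rule in odds form gives O(C|E) = O(C)·[P(E|C)/P(E|¬C)], hence O(C) = O(C|E)/LR.
Posterior odds = 0.652/(1−0.652) = 1.8736. LR = 0.82/0.17 = 4.8235.
Prior odds = 1.8736/4.8235 = 0.3884, so P(C) = 0.3884/(1+0.3884) ≈ 0.28.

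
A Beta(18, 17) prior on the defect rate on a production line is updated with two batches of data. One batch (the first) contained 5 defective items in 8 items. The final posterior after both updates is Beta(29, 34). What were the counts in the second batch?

6 defective items and 14 good items

Because Beta–binomial updating is additive in the counts, the combined data contributed (α_post−α_prior, β_post−β_prior) successes and failures.
Total across both batches: 29−18=11 defective items, 34−17=17 good items.
Subtract the first batch: 11−5=6 defective items and 17−3=14 good items.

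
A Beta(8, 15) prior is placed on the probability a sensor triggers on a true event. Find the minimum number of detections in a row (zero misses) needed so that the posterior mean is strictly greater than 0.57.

k = 12

After k detections and 0 misses the posterior is Beta(8+k, 15), with mean (8+k)/(8+15+k).
Set (8+k)/(23+k) > 0.57 and solve: k > (0.57·23 − 8)/(1 − 0.57) = 11.884.
The smallest integer exceeding 11.884 is 12, and checking k=12: (20)/(35) = 0.5714 > 0.57.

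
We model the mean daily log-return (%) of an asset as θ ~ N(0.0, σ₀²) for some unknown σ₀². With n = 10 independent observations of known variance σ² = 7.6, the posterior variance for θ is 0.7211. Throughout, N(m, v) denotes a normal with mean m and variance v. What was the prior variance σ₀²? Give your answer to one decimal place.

Posterior precision equals prior precision plus data precision: 1/σ_n² = 1/σ₀² + n/σ².
So 1/σ₀² = 1/0.7211 − 10/7.6 = 1.386770 − 1.315789 = 0.070981.
Hence σ₀² = 1/0.070981 ≈ 14.1.

σ₀² = 14.1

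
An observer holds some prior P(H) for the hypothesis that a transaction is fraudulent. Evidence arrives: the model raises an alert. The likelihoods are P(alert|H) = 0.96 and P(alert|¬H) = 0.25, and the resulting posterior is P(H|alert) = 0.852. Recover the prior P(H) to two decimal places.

Bayes' rule in odds form gives O(H|E) = O(H)·[P(E|H)/P(E|¬H)], hence O(H) = O(H|E)/LR.
Posterior odds = 0.852/(1−0.852) = 5.7568. LR = 0.96/0.25 = 3.8400.
Prior odds = 5.7568/3.8400 = 1.4992, so P(H) = 1.4992/(1+1.4992) ≈ 0.60.

P(H) = 0.60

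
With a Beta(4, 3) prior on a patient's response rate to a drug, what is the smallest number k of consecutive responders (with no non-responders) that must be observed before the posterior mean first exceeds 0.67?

After k responders and 0 non-responders the posterior is Beta(4+k, 3), with mean (4+k)/(4+3+k).
Set (4+k)/(7+k) > 0.67 and solve: k > (0.67·7 − 4)/(1 − 0.67) = 2.091.
The smallest integer exceeding 2.091 is 3, and checking k=3: (7)/(10) = 0.7000 > 0.67.

k = 3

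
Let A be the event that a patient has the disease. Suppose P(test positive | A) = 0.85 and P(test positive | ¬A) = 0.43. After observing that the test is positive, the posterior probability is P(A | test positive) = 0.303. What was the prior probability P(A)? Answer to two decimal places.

P(A) = 0.18

Bayes' rule in odds form gives O(A|E) = O(A)·[P(E|A)/P(E|¬A)], hence O(A) = O(A|E)/LR.
Posterior odds = 0.303/(1−0.303) = 0.4347. LR = 0.85/0.43 = 1.9767.
Prior odds = 0.4347/1.9767 = 0.2199, so P(A) = 0.2199/(1+0.2199) ≈ 0.18.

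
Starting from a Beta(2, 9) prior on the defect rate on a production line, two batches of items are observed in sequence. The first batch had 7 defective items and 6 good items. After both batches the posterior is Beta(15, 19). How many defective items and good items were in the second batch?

6 defective items and 4 good items

Sequential conjugate updates are equivalent to a single update on the pooled data, so total successes = posterior α − prior α and total failures = posterior β − prior β.
Total across both batches: 15−2=13 defective items, 19−9=10 good items.
Subtract the first batch: 13−7=6 defective items and 10−6=4 good items.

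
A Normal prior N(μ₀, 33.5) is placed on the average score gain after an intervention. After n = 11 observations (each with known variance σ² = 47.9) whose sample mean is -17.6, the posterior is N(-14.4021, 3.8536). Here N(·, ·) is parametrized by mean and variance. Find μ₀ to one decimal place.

μ₀ = 10.2

With known observation variance, the Normal–Normal posterior has precision τ_n = τ₀ + n/σ² and mean μ_n = (τ₀μ₀ + (n/σ²)x̄)/τ_n.
Here τ₀ = 1/33.5 = 0.029851 and τ_data = 11/47.9 = 0.229645, so τ_n = 0.259496.
Rearranging for μ₀: μ₀ = (μ_n·τ_n − τ_data·x̄)/τ₀ = (-14.4021·0.259496 − 0.229645·-17.6) / 0.029851 = 0.304465/0.029851 ≈ 10.2.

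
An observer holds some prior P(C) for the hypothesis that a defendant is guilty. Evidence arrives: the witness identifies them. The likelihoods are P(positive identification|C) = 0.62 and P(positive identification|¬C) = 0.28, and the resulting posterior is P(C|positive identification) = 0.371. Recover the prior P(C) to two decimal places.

In odds form, posterior odds = prior odds × likelihood ratio, so prior odds = posterior odds ÷ LR.
Posterior odds = 0.371/(1−0.371) = 0.5898. LR = 0.62/0.28 = 2.2143.
Prior odds = 0.5898/2.2143 = 0.2664, so P(C) = 0.2664/(1+0.2664) ≈ 0.21.

P(C) = 0.21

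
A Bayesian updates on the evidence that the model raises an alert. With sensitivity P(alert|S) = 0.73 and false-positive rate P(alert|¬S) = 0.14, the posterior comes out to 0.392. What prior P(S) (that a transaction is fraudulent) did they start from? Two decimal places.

In odds form, posterior odds = prior odds × likelihood ratio, so prior odds = posterior odds ÷ LR.
Posterior odds = 0.392/(1−0.392) = 0.6447. LR = 0.73/0.14 = 5.2143.
Prior odds = 0.6447/5.2143 = 0.1236, so P(S) = 0.1236/(1+0.1236) ≈ 0.11.

P(S) = 0.11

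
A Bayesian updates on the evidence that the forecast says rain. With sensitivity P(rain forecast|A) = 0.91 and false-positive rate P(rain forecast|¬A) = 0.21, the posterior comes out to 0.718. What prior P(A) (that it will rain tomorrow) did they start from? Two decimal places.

P(A) = 0.37

In odds form, posterior odds = prior odds × likelihood ratio, so prior odds = posterior odds ÷ LR.
Posterior odds = 0.718/(1−0.718) = 2.5461. LR = 0.91/0.21 = 4.3333.
Prior odds = 2.5461/4.3333 = 0.5876, so P(A) = 0.5876/(1+0.5876) ≈ 0.37.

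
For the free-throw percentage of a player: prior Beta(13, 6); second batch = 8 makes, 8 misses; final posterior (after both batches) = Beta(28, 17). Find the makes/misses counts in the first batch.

7 makes and 3 misses

Because Beta–binomial updating is additive in the counts, the combined data contributed (α_post−α_prior, β_post−β_prior) successes and failures.
Total across both batches: 28−13=15 makes, 17−6=11 misses.
Subtract the second batch: 15−8=7 makes and 11−8=3 misses.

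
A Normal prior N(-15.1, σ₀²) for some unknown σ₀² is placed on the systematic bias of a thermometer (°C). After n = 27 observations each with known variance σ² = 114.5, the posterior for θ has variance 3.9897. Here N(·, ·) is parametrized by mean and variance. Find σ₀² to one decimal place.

For the Normal–Normal model with known σ², precisions add: τ_n = τ₀ + n/σ².
So 1/σ₀² = 1/3.9897 − 27/114.5 = 0.250645 − 0.235808 = 0.014837.
Hence σ₀² = 1/0.014837 ≈ 67.4.

σ₀² = 67.4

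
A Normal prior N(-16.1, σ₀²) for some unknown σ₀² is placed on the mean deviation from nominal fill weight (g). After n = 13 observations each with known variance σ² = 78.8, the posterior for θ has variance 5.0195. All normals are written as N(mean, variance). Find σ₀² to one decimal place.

σ₀² = 29.2

For the Normal–Normal model with known σ², precisions add: τ_n = τ₀ + n/σ².
So 1/σ₀² = 1/5.0195 − 13/78.8 = 0.199223 − 0.164975 = 0.034248.
Hence σ₀² = 1/0.034248 ≈ 29.2.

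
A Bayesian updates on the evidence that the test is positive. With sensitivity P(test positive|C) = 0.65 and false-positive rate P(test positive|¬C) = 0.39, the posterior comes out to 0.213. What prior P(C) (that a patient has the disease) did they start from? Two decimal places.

In odds form, posterior odds = prior odds × likelihood ratio, so prior odds = posterior odds ÷ LR.
Posterior odds = 0.213/(1−0.213) = 0.2706. LR = 0.65/0.39 = 1.6667.
Prior odds = 0.2706/1.6667 = 0.1624, so P(C) = 0.1624/(1+0.1624) ≈ 0.14.

P(C) = 0.14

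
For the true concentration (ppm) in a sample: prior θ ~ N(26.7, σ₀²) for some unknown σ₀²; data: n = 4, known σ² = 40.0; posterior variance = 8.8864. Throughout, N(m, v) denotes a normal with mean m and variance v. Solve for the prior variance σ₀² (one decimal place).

Posterior precision equals prior precision plus data precision: 1/σ_n² = 1/σ₀² + n/σ².
So 1/σ₀² = 1/8.8864 − 4/40.0 = 0.112532 − 0.100000 = 0.012532.
Hence σ₀² = 1/0.012532 ≈ 79.8.

σ₀² = 79.8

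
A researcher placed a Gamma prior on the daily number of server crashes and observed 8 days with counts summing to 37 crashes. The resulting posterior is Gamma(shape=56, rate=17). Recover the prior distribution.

A Gamma(α, β) prior (rate parametrization) on a Poisson rate with n observations summing to S gives posterior Gamma(α+S, β+n).
So α = 56 − 37 = 19 and β = 17 − 8 = 9.

Gamma(shape=19, rate=9)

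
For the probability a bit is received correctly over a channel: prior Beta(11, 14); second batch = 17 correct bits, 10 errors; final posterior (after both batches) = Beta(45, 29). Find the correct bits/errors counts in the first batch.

17 correct bits and 5 errors

Because Beta–binomial updating is additive in the counts, the combined data contributed (α_post−α_prior, β_post−β_prior) successes and failures.
Total across both batches: 45−11=34 correct bits, 29−14=15 errors.
Subtract the second batch: 34−17=17 correct bits and 15−10=5 errors.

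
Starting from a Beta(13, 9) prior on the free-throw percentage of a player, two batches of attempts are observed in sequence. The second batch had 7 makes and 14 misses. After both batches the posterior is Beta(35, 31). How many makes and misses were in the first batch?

Sequential conjugate updates are equivalent to a single update on the pooled data, so total successes = posterior α − prior α and total failures = posterior β − prior β.
Total across both batches: 35−13=22 makes, 31−9=22 misses.
Subtract the second batch: 22−7=15 makes and 22−14=8 misses.

15 makes and 8 misses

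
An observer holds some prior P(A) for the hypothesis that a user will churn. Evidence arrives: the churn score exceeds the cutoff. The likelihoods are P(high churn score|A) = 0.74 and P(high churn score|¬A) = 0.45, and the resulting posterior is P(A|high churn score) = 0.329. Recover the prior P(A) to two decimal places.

In odds form, posterior odds = prior odds × likelihood ratio, so prior odds = posterior odds ÷ LR.
Posterior odds = 0.329/(1−0.329) = 0.4903. LR = 0.74/0.45 = 1.6444.
Prior odds = 0.4903/1.6444 = 0.2982, so P(A) = 0.2982/(1+0.2982) ≈ 0.23.

P(A) = 0.23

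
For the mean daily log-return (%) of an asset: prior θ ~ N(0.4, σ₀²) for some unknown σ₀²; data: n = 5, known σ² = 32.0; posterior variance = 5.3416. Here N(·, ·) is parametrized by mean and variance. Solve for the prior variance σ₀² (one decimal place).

σ₀² = 32.3

Posterior precision equals prior precision plus data precision: 1/σ_n² = 1/σ₀² + n/σ².
So 1/σ₀² = 1/5.3416 − 5/32.0 = 0.187210 − 0.156250 = 0.030960.
Hence σ₀² = 1/0.030960 ≈ 32.3.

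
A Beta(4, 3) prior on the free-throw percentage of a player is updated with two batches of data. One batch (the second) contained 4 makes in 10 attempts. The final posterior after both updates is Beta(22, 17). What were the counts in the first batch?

14 makes and 8 misses

Because Beta–binomial updating is additive in the counts, the combined data contributed (α_post−α_prior, β_post−β_prior) successes and failures.
Total across both batches: 22−4=18 makes, 17−3=14 misses.
Subtract the second batch: 18−4=14 makes and 14−6=8 misses.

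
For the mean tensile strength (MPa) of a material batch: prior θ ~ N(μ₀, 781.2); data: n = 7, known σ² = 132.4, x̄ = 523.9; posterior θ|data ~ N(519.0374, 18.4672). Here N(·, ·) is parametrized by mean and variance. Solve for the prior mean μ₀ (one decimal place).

μ₀ = 318.2

The posterior mean is a precision-weighted average: μ_n = (τ₀μ₀ + τ_data·x̄)/(τ₀+τ_data), with τ₀=1/σ₀² and τ_data=n/σ².
Here τ₀ = 1/781.2 = 0.001280 and τ_data = 7/132.4 = 0.052870, so τ_n = 0.054150.
Rearranging for μ₀: μ₀ = (μ_n·τ_n − τ_data·x̄)/τ₀ = (519.0374·0.054150 − 0.052870·523.9) / 0.001280 = 0.407282/0.001280 ≈ 318.2.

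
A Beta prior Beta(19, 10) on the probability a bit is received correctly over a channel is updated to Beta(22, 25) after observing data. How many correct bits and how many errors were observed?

3 correct bits and 15 errors

Under Beta–binomial conjugacy the posterior parameters are (α+s, β+f).
So s = 22 − 19 = 3 and f = 25 − 10 = 15.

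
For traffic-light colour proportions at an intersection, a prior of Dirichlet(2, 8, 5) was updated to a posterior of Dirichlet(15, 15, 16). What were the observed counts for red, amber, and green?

For a Dirichlet(α) prior with multinomial counts c, the posterior is Dirichlet(α + c) componentwise.
Counts are posterior − prior componentwise: 15−2=13, 15−8=7, 16−5=11.

counts (13, 7, 11)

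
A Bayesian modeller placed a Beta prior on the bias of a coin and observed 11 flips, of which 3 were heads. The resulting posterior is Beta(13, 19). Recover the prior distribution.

Beta(10, 11)

Under Beta–binomial conjugacy the posterior parameters are (a+s, b+f).
So a = 13 − 3 = 10 and b = 19 − 8 = 11.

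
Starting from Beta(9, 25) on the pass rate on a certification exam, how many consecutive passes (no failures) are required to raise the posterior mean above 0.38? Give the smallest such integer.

k = 7

After k passes and 0 failures the posterior is Beta(9+k, 25), with mean (9+k)/(9+25+k).
Set (9+k)/(34+k) > 0.38 and solve: k > (0.38·34 − 9)/(1 − 0.38) = 6.323.
The smallest integer exceeding 6.323 is 7, and checking k=7: (16)/(41) = 0.3902 > 0.38.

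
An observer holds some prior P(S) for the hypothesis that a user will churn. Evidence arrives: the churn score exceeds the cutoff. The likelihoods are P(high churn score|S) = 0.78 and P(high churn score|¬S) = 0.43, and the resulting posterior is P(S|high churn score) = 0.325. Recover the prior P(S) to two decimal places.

P(S) = 0.21

Bayes' rule in odds form gives O(S|E) = O(S)·[P(E|S)/P(E|¬S)], hence O(S) = O(S|E)/LR.
Posterior odds = 0.325/(1−0.325) = 0.4815. LR = 0.78/0.43 = 1.8140.
Prior odds = 0.4815/1.8140 = 0.2654, so P(S) = 0.2654/(1+0.2654) ≈ 0.21.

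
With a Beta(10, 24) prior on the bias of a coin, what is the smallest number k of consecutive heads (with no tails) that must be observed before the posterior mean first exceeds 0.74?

After k heads and 0 tails the posterior is Beta(10+k, 24), with mean (10+k)/(10+24+k).
Set (10+k)/(34+k) > 0.74 and solve: k > (0.74·34 − 10)/(1 − 0.74) = 58.308.
The smallest integer exceeding 58.308 is 59, and checking k=59: (69)/(93) = 0.7419 > 0.74.

k = 59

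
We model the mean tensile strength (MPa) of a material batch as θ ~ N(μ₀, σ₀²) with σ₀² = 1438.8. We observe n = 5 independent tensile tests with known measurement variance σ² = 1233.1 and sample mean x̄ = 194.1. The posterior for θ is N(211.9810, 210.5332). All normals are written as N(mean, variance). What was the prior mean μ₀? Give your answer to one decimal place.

With known observation variance, the Normal–Normal posterior has precision τ_n = τ₀ + n/σ² and mean μ_n = (τ₀μ₀ + (n/σ²)x̄)/τ_n.
Here τ₀ = 1/1438.8 = 0.000695 and τ_data = 5/1233.1 = 0.004055, so τ_n = 0.004750.
Rearranging for μ₀: μ₀ = (μ_n·τ_n − τ_data·x̄)/τ₀ = (211.9810·0.004750 − 0.004055·194.1) / 0.000695 = 0.219834/0.000695 ≈ 316.3.

μ₀ = 316.3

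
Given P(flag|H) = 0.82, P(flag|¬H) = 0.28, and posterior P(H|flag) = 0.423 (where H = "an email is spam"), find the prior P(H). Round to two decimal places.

P(H) = 0.20

In odds form, posterior odds = prior odds × likelihood ratio, so prior odds = posterior odds ÷ LR.
Posterior odds = 0.423/(1−0.423) = 0.7331. LR = 0.82/0.28 = 2.9286.
Prior odds = 0.7331/2.9286 = 0.2503, so P(H) = 0.2503/(1+0.2503) ≈ 0.20.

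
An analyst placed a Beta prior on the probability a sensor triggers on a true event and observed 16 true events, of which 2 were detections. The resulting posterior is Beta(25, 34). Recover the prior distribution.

Beta is conjugate to the binomial likelihood: posterior = Beta(a+s, b+f).
Subtract the data counts: 25−2=23, 34−14=20.

Beta(23, 20)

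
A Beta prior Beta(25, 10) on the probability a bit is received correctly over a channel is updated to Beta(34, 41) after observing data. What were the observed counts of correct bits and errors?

9 correct bits and 31 errors

A Beta(a, b) prior with s successes and f failures in binomial data gives a Beta(a+s, b+f) posterior.
Match parameters: s=34−25=9, f=41−10=31.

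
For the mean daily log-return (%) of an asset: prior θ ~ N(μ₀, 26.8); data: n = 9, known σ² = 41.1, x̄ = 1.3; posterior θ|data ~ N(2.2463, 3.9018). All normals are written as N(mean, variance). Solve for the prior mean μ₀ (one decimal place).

μ₀ = 7.8

With known observation variance, the Normal–Normal posterior has precision τ_n = τ₀ + n/σ² and mean μ_n = (τ₀μ₀ + (n/σ²)x̄)/τ_n.
Here τ₀ = 1/26.8 = 0.037313 and τ_data = 9/41.1 = 0.218978, so τ_n = 0.256291.
Rearranging for μ₀: μ₀ = (μ_n·τ_n − τ_data·x̄)/τ₀ = (2.2463·0.256291 − 0.218978·1.3) / 0.037313 = 0.291035/0.037313 ≈ 7.8.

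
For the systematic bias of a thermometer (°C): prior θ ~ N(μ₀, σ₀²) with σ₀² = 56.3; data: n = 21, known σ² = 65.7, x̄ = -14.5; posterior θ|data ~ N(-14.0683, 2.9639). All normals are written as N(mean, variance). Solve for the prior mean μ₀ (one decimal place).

μ₀ = -6.3

With known observation variance, the Normal–Normal posterior has precision τ_n = τ₀ + n/σ² and mean μ_n = (τ₀μ₀ + (n/σ²)x̄)/τ_n.
Here τ₀ = 1/56.3 = 0.017762 and τ_data = 21/65.7 = 0.319635, so τ_n = 0.337397.
Rearranging for μ₀: μ₀ = (μ_n·τ_n − τ_data·x̄)/τ₀ = (-14.0683·0.337397 − 0.319635·-14.5) / 0.017762 = -0.111895/0.017762 ≈ -6.3.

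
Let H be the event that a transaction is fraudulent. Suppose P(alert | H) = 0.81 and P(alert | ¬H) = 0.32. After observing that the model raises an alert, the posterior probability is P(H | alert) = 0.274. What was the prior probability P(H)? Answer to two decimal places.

Bayes' rule in odds form gives O(H|E) = O(H)·[P(E|H)/P(E|¬H)], hence O(H) = O(H|E)/LR.
Posterior odds = 0.274/(1−0.274) = 0.3774. LR = 0.81/0.32 = 2.5312.
Prior odds = 0.3774/2.5312 = 0.1491, so P(H) = 0.1491/(1+0.1491) ≈ 0.13.

P(H) = 0.13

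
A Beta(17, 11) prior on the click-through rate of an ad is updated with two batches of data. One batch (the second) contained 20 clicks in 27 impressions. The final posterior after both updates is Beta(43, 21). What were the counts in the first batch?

6 clicks and 3 non-clicks

Sequential conjugate updates are equivalent to a single update on the pooled data, so total successes = posterior α − prior α and total failures = posterior β − prior β.
Total across both batches: 43−17=26 clicks, 21−11=10 non-clicks.
Subtract the second batch: 26−20=6 clicks and 10−7=3 non-clicks.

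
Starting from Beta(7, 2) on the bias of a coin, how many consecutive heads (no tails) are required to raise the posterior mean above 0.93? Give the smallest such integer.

After k heads and 0 tails the posterior is Beta(7+k, 2), with mean (7+k)/(7+2+k).
Set (7+k)/(9+k) > 0.93 and solve: k > (0.93·9 − 7)/(1 − 0.93) = 19.571.
The smallest integer exceeding 19.571 is 20, and checking k=20: (27)/(29) = 0.9310 > 0.93.

k = 20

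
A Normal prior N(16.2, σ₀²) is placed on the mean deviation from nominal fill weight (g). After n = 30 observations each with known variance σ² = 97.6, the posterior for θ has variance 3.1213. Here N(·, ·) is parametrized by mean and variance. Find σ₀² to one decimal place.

σ₀² = 76.9

For the Normal–Normal model with known σ², precisions add: τ_n = τ₀ + n/σ².
So 1/σ₀² = 1/3.1213 − 30/97.6 = 0.320379 − 0.307377 = 0.013002.
Hence σ₀² = 1/0.013002 ≈ 76.9.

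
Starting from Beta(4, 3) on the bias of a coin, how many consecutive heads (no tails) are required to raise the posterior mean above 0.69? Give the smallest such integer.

After k heads and 0 tails the posterior is Beta(4+k, 3), with mean (4+k)/(4+3+k).
Set (4+k)/(7+k) > 0.69 and solve: k > (0.69·7 − 4)/(1 − 0.69) = 2.677.
The smallest integer exceeding 2.677 is 3.

k = 3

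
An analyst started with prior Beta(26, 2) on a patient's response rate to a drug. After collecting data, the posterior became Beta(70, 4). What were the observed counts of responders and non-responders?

Under Beta–binomial conjugacy the posterior parameters are (a+s, b+f).
Match parameters: s=70−26=44, f=4−2=2.

44 responders and 2 non-responders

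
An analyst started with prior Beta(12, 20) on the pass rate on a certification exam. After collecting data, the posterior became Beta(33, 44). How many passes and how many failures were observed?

Under Beta–binomial conjugacy the posterior parameters are (a+s, b+f).
Match parameters: s=33−12=21, f=44−20=24.

21 passes and 24 failures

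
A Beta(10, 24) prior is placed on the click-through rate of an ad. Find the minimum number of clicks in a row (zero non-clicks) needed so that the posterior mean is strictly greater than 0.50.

After k clicks and 0 non-clicks the posterior is Beta(10+k, 24), with mean (10+k)/(10+24+k).
Set (10+k)/(34+k) > 0.50 and solve: k > (0.50·34 − 10)/(1 − 0.50) = 14.000.
The smallest integer exceeding 14.000 is 15.

k = 15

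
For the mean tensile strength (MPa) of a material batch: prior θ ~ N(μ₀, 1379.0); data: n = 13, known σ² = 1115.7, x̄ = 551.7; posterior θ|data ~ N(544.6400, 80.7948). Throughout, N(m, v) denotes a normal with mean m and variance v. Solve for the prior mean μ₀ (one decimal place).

μ₀ = 431.2

The posterior mean is a precision-weighted average: μ_n = (τ₀μ₀ + τ_data·x̄)/(τ₀+τ_data), with τ₀=1/σ₀² and τ_data=n/σ².
Here τ₀ = 1/1379.0 = 0.000725 and τ_data = 13/1115.7 = 0.011652, so τ_n = 0.012377.
Rearranging for μ₀: μ₀ = (μ_n·τ_n − τ_data·x̄)/τ₀ = (544.6400·0.012377 − 0.011652·551.7) / 0.000725 = 0.312601/0.000725 ≈ 431.2.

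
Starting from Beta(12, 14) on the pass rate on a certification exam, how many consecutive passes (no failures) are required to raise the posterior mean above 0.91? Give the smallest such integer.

k = 130

After k passes and 0 failures the posterior is Beta(12+k, 14), with mean (12+k)/(12+14+k).
Set (12+k)/(26+k) > 0.91 and solve: k > (0.91·26 − 12)/(1 − 0.91) = 129.556.
The smallest integer exceeding 129.556 is 130.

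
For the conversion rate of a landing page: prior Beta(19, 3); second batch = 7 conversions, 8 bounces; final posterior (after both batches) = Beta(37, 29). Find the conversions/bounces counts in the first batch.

11 conversions and 18 bounces

Because Beta–binomial updating is additive in the counts, the combined data contributed (α_post−α_prior, β_post−β_prior) successes and failures.
Total across both batches: 37−19=18 conversions, 29−3=26 bounces.
Subtract the second batch: 18−7=11 conversions and 26−8=18 bounces.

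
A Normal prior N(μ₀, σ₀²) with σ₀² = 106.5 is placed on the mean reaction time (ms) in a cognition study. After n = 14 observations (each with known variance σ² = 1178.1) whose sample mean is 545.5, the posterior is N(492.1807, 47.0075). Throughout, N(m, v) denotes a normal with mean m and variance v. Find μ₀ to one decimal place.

μ₀ = 424.7

With known observation variance, the Normal–Normal posterior has precision τ_n = τ₀ + n/σ² and mean μ_n = (τ₀μ₀ + (n/σ²)x̄)/τ_n.
Here τ₀ = 1/106.5 = 0.009390 and τ_data = 14/1178.1 = 0.011884, so τ_n = 0.021274.
Rearranging for μ₀: μ₀ = (μ_n·τ_n − τ_data·x̄)/τ₀ = (492.1807·0.021274 − 0.011884·545.5) / 0.009390 = 3.987930/0.009390 ≈ 424.7.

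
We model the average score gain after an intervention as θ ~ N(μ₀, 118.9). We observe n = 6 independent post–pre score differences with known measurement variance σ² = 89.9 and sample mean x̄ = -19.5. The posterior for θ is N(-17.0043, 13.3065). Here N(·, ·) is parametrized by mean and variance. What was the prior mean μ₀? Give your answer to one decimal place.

The posterior mean is a precision-weighted average: μ_n = (τ₀μ₀ + τ_data·x̄)/(τ₀+τ_data), with τ₀=1/σ₀² and τ_data=n/σ².
Here τ₀ = 1/118.9 = 0.008410 and τ_data = 6/89.9 = 0.066741, so τ_n = 0.075151.
Rearranging for μ₀: μ₀ = (μ_n·τ_n − τ_data·x̄)/τ₀ = (-17.0043·0.075151 − 0.066741·-19.5) / 0.008410 = 0.023559/0.008410 ≈ 2.8.

μ₀ = 2.8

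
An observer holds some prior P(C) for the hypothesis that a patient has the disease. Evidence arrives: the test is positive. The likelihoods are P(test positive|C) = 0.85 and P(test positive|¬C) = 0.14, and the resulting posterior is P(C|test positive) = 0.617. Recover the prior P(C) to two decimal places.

In odds form, posterior odds = prior odds × likelihood ratio, so prior odds = posterior odds ÷ LR.
Posterior odds = 0.617/(1−0.617) = 1.6110. LR = 0.85/0.14 = 6.0714.
Prior odds = 1.6110/6.0714 = 0.2653, so P(C) = 0.2653/(1+0.2653) ≈ 0.21.

P(C) = 0.21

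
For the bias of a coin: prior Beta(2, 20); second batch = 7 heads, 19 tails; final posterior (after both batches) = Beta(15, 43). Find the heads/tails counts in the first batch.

6 heads and 4 tails

Sequential conjugate updates are equivalent to a single update on the pooled data, so total successes = posterior α − prior α and total failures = posterior β − prior β.
Total across both batches: 15−2=13 heads, 43−20=23 tails.
Subtract the second batch: 13−7=6 heads and 23−19=4 tails.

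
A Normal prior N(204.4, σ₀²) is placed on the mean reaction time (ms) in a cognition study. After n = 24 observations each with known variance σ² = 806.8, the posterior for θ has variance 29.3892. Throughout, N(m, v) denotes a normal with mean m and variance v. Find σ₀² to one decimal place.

Posterior precision equals prior precision plus data precision: 1/σ_n² = 1/σ₀² + n/σ².
So 1/σ₀² = 1/29.3892 − 24/806.8 = 0.034026 − 0.029747 = 0.004279.
Hence σ₀² = 1/0.004279 ≈ 233.7.

σ₀² = 233.7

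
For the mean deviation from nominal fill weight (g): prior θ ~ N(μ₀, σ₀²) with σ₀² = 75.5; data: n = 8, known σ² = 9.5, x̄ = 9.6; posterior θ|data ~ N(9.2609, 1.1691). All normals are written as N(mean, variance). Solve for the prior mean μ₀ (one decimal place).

With known observation variance, the Normal–Normal posterior has precision τ_n = τ₀ + n/σ² and mean μ_n = (τ₀μ₀ + (n/σ²)x̄)/τ_n.
Here τ₀ = 1/75.5 = 0.013245 and τ_data = 8/9.5 = 0.842105, so τ_n = 0.855350.
Rearranging for μ₀: μ₀ = (μ_n·τ_n − τ_data·x̄)/τ₀ = (9.2609·0.855350 − 0.842105·9.6) / 0.013245 = -0.162897/0.013245 ≈ -12.3.

μ₀ = -12.3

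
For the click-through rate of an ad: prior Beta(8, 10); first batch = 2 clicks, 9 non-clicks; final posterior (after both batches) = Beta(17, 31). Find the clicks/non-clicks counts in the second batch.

Sequential conjugate updates are equivalent to a single update on the pooled data, so total successes = posterior α − prior α and total failures = posterior β − prior β.
Total across both batches: 17−8=9 clicks, 31−10=21 non-clicks.
Subtract the first batch: 9−2=7 clicks and 21−9=12 non-clicks.

7 clicks and 12 non-clicks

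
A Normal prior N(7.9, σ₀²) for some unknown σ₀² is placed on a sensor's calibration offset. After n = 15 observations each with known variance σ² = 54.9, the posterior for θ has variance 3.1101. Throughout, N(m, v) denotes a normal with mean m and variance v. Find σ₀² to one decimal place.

For the Normal–Normal model with known σ², precisions add: τ_n = τ₀ + n/σ².
So 1/σ₀² = 1/3.1101 − 15/54.9 = 0.321533 − 0.273224 = 0.048309.
Hence σ₀² = 1/0.048309 ≈ 20.7.

σ₀² = 20.7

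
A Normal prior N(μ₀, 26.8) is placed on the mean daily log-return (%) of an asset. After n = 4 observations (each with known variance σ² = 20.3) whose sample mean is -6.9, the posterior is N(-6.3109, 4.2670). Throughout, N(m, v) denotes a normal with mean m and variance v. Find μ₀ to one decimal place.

The posterior mean is a precision-weighted average: μ_n = (τ₀μ₀ + τ_data·x̄)/(τ₀+τ_data), with τ₀=1/σ₀² and τ_data=n/σ².
Here τ₀ = 1/26.8 = 0.037313 and τ_data = 4/20.3 = 0.197044, so τ_n = 0.234357.
Rearranging for μ₀: μ₀ = (μ_n·τ_n − τ_data·x̄)/τ₀ = (-6.3109·0.234357 − 0.197044·-6.9) / 0.037313 = -0.119400/0.037313 ≈ -3.2.

μ₀ = -3.2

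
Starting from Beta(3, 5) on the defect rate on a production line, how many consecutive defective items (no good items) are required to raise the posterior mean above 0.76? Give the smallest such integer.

After k defective items and 0 good items the posterior is Beta(3+k, 5), with mean (3+k)/(3+5+k).
Set (3+k)/(8+k) > 0.76 and solve: k > (0.76·8 − 3)/(1 − 0.76) = 12.833.
The smallest integer exceeding 12.833 is 13, and checking k=13: (16)/(21) = 0.7619 > 0.76.

k = 13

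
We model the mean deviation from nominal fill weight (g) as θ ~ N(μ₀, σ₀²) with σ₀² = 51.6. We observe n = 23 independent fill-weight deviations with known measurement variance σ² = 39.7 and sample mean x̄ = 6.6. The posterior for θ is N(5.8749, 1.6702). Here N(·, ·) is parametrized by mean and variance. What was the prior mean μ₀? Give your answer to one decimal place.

The posterior mean is a precision-weighted average: μ_n = (τ₀μ₀ + τ_data·x̄)/(τ₀+τ_data), with τ₀=1/σ₀² and τ_data=n/σ².
Here τ₀ = 1/51.6 = 0.019380 and τ_data = 23/39.7 = 0.579345, so τ_n = 0.598725.
Rearranging for μ₀: μ₀ = (μ_n·τ_n − τ_data·x̄)/τ₀ = (5.8749·0.598725 − 0.579345·6.6) / 0.019380 = -0.306227/0.019380 ≈ -15.8.

μ₀ = -15.8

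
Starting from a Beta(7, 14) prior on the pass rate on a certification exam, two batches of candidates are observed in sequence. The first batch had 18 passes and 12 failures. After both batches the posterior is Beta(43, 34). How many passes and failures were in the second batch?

18 passes and 8 failures

Sequential conjugate updates are equivalent to a single update on the pooled data, so total successes = posterior α − prior α and total failures = posterior β − prior β.
Total across both batches: 43−7=36 passes, 34−14=20 failures.
Subtract the first batch: 36−18=18 passes and 20−12=8 failures.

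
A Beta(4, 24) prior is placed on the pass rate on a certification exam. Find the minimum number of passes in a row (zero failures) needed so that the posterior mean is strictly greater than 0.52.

After k passes and 0 failures the posterior is Beta(4+k, 24), with mean (4+k)/(4+24+k).
Set (4+k)/(28+k) > 0.52 and solve: k > (0.52·28 − 4)/(1 − 0.52) = 22.000.
The smallest integer exceeding 22.000 is 23, and checking k=23: (27)/(51) = 0.5294 > 0.52.

k = 23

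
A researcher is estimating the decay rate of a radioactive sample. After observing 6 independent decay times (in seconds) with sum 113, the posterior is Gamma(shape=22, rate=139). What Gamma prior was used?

Gamma(shape=16, rate=26)

Gamma–exponential conjugacy: posterior shape = α + n, posterior rate = β + Σtᵢ.
So α = 22 − 6 = 16 and β = 139 − 113 = 26.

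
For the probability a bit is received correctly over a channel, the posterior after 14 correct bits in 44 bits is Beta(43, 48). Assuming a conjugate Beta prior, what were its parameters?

Beta(29, 18)

Under Beta–binomial conjugacy the posterior parameters are (α+s, β+f).
Subtract the data counts: 43−14=29, 48−30=18.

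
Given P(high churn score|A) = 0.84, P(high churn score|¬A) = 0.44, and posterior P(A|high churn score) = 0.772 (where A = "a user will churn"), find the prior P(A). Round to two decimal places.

P(A) = 0.64

In odds form, posterior odds = prior odds × likelihood ratio, so prior odds = posterior odds ÷ LR.
Posterior odds = 0.772/(1−0.772) = 3.3860. LR = 0.84/0.44 = 1.9091.
Prior odds = 3.3860/1.9091 = 1.7736, so P(A) = 1.7736/(1+1.7736) ≈ 0.64.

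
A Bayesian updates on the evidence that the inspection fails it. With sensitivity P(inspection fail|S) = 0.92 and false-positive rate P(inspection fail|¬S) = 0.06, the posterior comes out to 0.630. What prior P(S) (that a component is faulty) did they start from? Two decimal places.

Bayes' rule in odds form gives O(S|E) = O(S)·[P(E|S)/P(E|¬S)], hence O(S) = O(S|E)/LR.
Posterior odds = 0.630/(1−0.630) = 1.7027. LR = 0.92/0.06 = 15.3333.
Prior odds = 1.7027/15.3333 = 0.1110, so P(S) = 0.1110/(1+0.1110) ≈ 0.10.

P(S) = 0.10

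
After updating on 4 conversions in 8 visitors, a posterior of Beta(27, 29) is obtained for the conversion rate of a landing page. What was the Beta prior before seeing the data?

Beta(23, 25)

Beta is conjugate to the binomial likelihood: posterior = Beta(α+s, β+f).
Subtract the data counts: 27−4=23, 29−4=25.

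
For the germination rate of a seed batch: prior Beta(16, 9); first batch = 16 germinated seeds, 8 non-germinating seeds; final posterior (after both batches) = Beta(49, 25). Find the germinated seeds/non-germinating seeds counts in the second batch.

17 germinated seeds and 8 non-germinating seeds

Because Beta–binomial updating is additive in the counts, the combined data contributed (α_post−α_prior, β_post−β_prior) successes and failures.
Total across both batches: 49−16=33 germinated seeds, 25−9=16 non-germinating seeds.
Subtract the first batch: 33−16=17 germinated seeds and 16−8=8 non-germinating seeds.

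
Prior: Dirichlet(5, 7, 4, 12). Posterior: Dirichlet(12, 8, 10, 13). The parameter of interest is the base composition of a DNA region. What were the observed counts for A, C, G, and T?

For a Dirichlet(α) prior with multinomial counts c, the posterior is Dirichlet(α + c) componentwise.
Counts are posterior − prior componentwise: 12−5=7, 8−7=1, 10−4=6, 13−12=1.

counts (7, 1, 6, 1)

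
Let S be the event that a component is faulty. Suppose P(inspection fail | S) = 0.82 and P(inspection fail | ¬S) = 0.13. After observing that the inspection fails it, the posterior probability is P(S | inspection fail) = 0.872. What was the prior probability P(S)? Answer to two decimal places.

P(S) = 0.52

In odds form, posterior odds = prior odds × likelihood ratio, so prior odds = posterior odds ÷ LR.
Posterior odds = 0.872/(1−0.872) = 6.8125. LR = 0.82/0.13 = 6.3077.
Prior odds = 6.8125/6.3077 = 1.0800, so P(S) = 1.0800/(1+1.0800) ≈ 0.52.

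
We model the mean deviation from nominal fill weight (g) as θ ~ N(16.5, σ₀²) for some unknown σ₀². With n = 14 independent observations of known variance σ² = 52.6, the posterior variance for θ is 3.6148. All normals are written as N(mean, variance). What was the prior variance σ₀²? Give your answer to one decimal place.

Posterior precision equals prior precision plus data precision: 1/σ_n² = 1/σ₀² + n/σ².
So 1/σ₀² = 1/3.6148 − 14/52.6 = 0.276640 − 0.266160 = 0.010480.
Hence σ₀² = 1/0.010480 ≈ 95.4.

σ₀² = 95.4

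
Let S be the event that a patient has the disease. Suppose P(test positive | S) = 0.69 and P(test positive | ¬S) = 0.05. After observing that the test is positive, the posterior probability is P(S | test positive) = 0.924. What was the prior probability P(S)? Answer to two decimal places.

P(S) = 0.47

In odds form, posterior odds = prior odds × likelihood ratio, so prior odds = posterior odds ÷ LR.
Posterior odds = 0.924/(1−0.924) = 12.1579. LR = 0.69/0.05 = 13.8000.
Prior odds = 12.1579/13.8000 = 0.8810, so P(S) = 0.8810/(1+0.8810) ≈ 0.47.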